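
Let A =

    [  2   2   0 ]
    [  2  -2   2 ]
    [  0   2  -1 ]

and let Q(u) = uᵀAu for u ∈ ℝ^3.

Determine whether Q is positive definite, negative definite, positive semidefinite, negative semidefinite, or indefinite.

indefinite

Applying the same elementary operations to the rows and columns of A produces a congruent diagonal matrix with entries 2, -4, 0.
So there are 1 positive, 1 negative, 1 zero pivots.
Hence Q is indefinite.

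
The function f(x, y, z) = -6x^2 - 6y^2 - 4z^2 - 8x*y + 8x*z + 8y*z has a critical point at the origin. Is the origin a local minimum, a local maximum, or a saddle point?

The Hessian at the origin is H = [[-12, -8, 8], [-8, -12, 8], [8, 8, -8]].
Applying the same elementary operations to the rows and columns of H produces a congruent diagonal matrix with entries -12, -20/3, -8/5.
That gives 3 negative pivots.
H is negative definite, so the origin is a strict local maximum.

local maximum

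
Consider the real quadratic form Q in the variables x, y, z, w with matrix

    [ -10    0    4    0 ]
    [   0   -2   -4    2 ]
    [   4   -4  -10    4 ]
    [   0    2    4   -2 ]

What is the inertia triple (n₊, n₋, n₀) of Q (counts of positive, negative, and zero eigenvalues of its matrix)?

Symmetric row and column elimination reduces A to a congruent diagonal form with pivots -10, -2, -2/5, 0.
Counting signs: 3 negative, 1 zero.

(0, 3, 1)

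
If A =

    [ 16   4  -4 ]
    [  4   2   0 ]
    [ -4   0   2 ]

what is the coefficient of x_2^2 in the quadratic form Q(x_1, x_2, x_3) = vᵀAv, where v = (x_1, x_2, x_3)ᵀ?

2

The coefficient of x_2^2 is the diagonal entry A[2,2] = 2.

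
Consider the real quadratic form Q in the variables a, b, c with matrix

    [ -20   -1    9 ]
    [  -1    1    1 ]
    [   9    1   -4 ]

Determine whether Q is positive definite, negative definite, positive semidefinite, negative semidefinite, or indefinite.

indefinite

Row-reducing A symmetrically gives the diagonal entries -20, 21/20, -5/21.
That gives 1 positive, 2 negative pivots.
Hence Q is indefinite.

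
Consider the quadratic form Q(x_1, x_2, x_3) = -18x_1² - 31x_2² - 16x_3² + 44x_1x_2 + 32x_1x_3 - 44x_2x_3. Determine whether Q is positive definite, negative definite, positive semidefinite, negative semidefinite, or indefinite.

The associated matrix is A = [[-18, 22, 16], [22, -31, -22], [16, -22, -16]].
Symmetric row and column elimination reduces A to a congruent diagonal form with pivots -18, -37/9, -12/37.
That gives 3 negative pivots.
Hence Q is negative definite.

negative definite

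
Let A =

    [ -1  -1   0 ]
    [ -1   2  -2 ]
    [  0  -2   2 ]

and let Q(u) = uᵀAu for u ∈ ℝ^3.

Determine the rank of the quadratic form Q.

3

Row-reducing A symmetrically gives the diagonal entries -1, 3, 2/3.
Counting signs: 2 positive, 1 negative.
The rank is the number of nonzero pivots: 3.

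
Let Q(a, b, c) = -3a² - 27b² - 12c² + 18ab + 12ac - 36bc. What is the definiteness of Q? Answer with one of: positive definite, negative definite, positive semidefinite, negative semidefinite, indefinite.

negative semidefinite

Write A = [[-3, 9, 6], [9, -27, -18], [6, -18, -12]].
Congruent diagonalization of A (simultaneous row and column reduction) yields pivots -3, 0, 0.
That gives 1 negative, 2 zero pivots.
Hence Q is negative semidefinite.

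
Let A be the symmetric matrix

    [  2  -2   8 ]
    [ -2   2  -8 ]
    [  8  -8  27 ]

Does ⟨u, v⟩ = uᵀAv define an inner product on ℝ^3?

Symmetric row and column elimination reduces A to a congruent diagonal form with pivots 2, 0, -5.
So there are 1 positive, 1 negative, 1 zero pivots.
Hence Q is indefinite.
⟨·,·⟩ is an inner product exactly when A is positive definite.

no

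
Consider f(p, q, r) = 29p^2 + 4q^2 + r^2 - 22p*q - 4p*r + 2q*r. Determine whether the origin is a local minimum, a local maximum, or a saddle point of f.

The Hessian at the origin is H = [[58, -22, -4], [-22, 8, 2], [-4, 2, 2]].
Row-reducing H symmetrically gives the diagonal entries 58, -10/29, 12/5.
So there are 2 positive, 1 negative pivots.
H is indefinite, so the origin is a saddle point.

saddle point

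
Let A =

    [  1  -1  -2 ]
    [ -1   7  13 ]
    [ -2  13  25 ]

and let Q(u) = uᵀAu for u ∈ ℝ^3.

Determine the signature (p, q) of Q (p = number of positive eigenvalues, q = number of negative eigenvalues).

Row-reducing A symmetrically gives the diagonal entries 1, 6, 5/6.
Counting signs: 3 positive.

(3, 0)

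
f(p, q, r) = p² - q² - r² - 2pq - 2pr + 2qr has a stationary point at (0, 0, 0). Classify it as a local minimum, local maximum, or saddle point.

The Hessian at the origin is H = [[2, -2, -2], [-2, -2, 2], [-2, 2, -2]].
An LDLᵀ factorisation of H has diagonal entries 2, -4, -4.
So there are 1 positive, 2 negative pivots.
H is indefinite, so the origin is a saddle point.

saddle point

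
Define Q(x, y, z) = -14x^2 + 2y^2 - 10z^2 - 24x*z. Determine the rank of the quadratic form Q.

3

The associated matrix is A = [[-14, 0, -12], [0, 2, 0], [-12, 0, -10]].
Symmetric row and column elimination reduces A to a congruent diagonal form with pivots -14, 2, 2/7.
Counting signs: 2 positive, 1 negative.
The rank is the number of nonzero pivots: 3.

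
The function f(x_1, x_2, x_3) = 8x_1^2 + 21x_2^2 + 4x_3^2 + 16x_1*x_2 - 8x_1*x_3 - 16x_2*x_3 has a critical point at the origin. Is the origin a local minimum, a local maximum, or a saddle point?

The Hessian at the origin is H = [[16, 16, -8], [16, 42, -16], [-8, -16, 8]].
Row-reducing H symmetrically gives the diagonal entries 16, 26, 20/13.
So there are 3 positive pivots.
H is positive definite, so the origin is a strict local minimum.

local minimum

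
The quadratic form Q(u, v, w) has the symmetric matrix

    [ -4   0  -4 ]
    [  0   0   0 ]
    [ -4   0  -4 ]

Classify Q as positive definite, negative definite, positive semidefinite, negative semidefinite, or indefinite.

Row-reducing A symmetrically gives the diagonal entries -4, 0, 0.
That gives 1 negative, 2 zero pivots.
Hence Q is negative semidefinite.

negative semidefinite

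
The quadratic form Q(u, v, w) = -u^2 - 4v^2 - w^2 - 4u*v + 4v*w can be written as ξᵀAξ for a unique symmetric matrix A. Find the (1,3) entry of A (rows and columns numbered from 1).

The coefficient of u·w in Q is 0. For a symmetric A this equals A[1,3] + A[3,1] = 2·A[1,3].
So A[1,3] = 0/2 = 0.

0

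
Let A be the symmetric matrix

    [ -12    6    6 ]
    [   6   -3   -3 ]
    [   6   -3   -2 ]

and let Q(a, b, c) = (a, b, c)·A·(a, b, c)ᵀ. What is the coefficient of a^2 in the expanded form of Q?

The coefficient of a^2 is the diagonal entry A[1,1] = -12.

-12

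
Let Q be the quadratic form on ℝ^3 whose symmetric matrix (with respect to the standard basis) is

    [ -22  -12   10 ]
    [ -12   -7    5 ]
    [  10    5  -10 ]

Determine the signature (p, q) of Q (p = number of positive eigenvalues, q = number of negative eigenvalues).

Symmetric row and column elimination reduces A to a congruent diagonal form with pivots -22, -5/11, -5.
So there are 3 negative pivots.

(0, 3)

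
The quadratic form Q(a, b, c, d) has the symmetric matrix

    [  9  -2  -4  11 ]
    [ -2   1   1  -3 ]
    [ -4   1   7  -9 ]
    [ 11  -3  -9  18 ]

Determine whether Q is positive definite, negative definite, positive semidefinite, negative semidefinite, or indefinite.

positive definite

An LDLᵀ factorisation of A has diagonal entries 9, 5/9, 26/5, 12/13.
Counting signs: 4 positive.
Hence Q is positive definite.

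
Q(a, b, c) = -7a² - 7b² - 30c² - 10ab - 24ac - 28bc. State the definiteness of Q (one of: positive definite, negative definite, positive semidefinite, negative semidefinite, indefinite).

The symmetric matrix is A = [[-7, -5, -12], [-5, -7, -14], [-12, -14, -30]].
Row-reducing A symmetrically gives the diagonal entries -7, -24/7, -5/6.
So there are 3 negative pivots.
Hence Q is negative definite.

negative definite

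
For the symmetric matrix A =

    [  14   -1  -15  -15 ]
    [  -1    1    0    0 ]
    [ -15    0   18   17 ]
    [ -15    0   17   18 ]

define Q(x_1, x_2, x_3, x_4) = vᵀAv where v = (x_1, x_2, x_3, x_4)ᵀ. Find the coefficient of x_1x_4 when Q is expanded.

-30

The coefficient of x_1x_4 is A[1,4] + A[4,1] = 2·(-15) = -30.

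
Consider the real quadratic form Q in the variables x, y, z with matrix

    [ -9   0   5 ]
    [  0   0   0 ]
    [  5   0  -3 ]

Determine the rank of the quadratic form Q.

2

Row-reducing A symmetrically gives the diagonal entries -9, 0, -2/9.
So there are 2 negative, 1 zero pivots.
The rank is the number of nonzero pivots: 2.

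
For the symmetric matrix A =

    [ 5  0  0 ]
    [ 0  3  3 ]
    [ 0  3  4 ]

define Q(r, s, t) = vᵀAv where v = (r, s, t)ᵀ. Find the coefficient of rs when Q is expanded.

0

The coefficient of rs is A[1,2] + A[2,1] = 2·0 = 0.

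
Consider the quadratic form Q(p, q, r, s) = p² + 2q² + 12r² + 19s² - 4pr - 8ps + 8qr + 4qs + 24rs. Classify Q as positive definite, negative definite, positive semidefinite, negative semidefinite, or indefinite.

The symmetric matrix is A = [[1, 0, -2, -4], [0, 2, 4, 2], [-2, 4, 12, 12], [-4, 2, 12, 19]].
Row-reducing A symmetrically gives the diagonal entries 1, 2, 0, 1.
So there are 3 positive, 1 zero pivots.
Hence Q is positive semidefinite.

positive semidefinite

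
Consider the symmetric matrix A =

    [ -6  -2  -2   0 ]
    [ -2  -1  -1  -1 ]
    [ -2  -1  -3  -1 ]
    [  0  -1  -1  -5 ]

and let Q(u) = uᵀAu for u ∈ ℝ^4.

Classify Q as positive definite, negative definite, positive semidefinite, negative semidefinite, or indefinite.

Applying the same elementary operations to the rows and columns of A produces a congruent diagonal matrix with entries -6, -1/3, -2, -2.
That gives 4 negative pivots.
Hence Q is negative definite.

negative definite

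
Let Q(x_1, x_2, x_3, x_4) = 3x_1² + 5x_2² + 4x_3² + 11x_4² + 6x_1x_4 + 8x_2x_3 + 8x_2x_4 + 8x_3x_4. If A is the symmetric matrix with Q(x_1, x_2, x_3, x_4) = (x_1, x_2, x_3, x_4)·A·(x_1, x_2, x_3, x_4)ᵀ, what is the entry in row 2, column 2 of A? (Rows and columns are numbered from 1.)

5

The coefficient of x_2² in Q is 5, and that is exactly A[2,2].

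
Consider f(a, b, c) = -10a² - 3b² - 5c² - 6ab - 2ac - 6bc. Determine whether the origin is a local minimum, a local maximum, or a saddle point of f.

local maximum

The Hessian at the origin is H = [[-20, -6, -2], [-6, -6, -6], [-2, -6, -10]].
Symmetric row and column elimination reduces H to a congruent diagonal form with pivots -20, -21/5, -20/7.
So there are 3 negative pivots.
H is negative definite, so the origin is a strict local maximum.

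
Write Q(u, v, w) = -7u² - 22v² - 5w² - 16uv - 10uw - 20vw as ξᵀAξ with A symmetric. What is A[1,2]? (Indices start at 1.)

The coefficient of u·v in Q is -16. For a symmetric A this equals A[1,2] + A[2,1] = 2·A[1,2].
So A[1,2] = -16/2 = -8.

-8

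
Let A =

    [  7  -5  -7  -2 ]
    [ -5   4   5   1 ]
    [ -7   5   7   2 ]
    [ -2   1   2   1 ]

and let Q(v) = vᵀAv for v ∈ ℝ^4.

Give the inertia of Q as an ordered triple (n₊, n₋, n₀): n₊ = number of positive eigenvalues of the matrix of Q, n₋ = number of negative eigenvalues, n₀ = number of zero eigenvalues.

Symmetric row and column elimination reduces A to a congruent diagonal form with pivots 7, 3/7, 0, 0.
That gives 2 positive, 2 zero pivots.

(2, 0, 2)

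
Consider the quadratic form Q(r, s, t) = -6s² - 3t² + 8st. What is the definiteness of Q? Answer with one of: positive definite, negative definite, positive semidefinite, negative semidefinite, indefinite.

negative semidefinite

The symmetric matrix is A = [[0, 0, 0], [0, -6, 4], [0, 4, -3]].
Row-reducing A symmetrically gives the diagonal entries 0, -6, -1/3.
So there are 2 negative, 1 zero pivots.
Hence Q is negative semidefinite.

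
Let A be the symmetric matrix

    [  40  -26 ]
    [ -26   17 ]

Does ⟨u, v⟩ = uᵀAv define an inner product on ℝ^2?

yes

Symmetric row and column elimination reduces A to a congruent diagonal form with pivots 40, 1/10.
That gives 2 positive pivots.
Hence Q is positive definite.
⟨·,·⟩ is an inner product exactly when A is positive definite.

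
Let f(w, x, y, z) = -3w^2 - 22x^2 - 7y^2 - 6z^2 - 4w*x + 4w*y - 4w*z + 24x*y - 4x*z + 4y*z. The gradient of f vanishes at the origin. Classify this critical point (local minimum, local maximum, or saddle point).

local maximum

The Hessian at the origin is H = [[-6, -4, 4, -4], [-4, -44, 24, -4], [4, 24, -14, 4], [-4, -4, 4, -12]].
An LDLᵀ factorisation of H has diagonal entries -6, -124/3, -10/31, -8.
So there are 4 negative pivots.
H is negative definite, so the origin is a strict local maximum.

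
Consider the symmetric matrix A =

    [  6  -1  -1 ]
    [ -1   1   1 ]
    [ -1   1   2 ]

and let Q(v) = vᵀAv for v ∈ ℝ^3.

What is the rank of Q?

Row-reducing A symmetrically gives the diagonal entries 6, 5/6, 1.
Counting signs: 3 positive.
The rank is the number of nonzero pivots: 3.

3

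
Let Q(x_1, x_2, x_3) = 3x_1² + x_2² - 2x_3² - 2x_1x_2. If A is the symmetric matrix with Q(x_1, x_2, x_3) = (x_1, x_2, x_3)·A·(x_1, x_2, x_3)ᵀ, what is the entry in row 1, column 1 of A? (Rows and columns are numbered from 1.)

3

The coefficient of x_1² in Q is 3, and that is exactly A[1,1].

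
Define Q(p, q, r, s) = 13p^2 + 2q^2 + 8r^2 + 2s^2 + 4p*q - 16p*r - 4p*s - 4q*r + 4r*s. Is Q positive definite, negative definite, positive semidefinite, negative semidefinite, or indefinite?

The symmetric matrix of Q is A = [[13, 2, -8, -2], [2, 2, -2, 0], [-8, -2, 8, 2], [-2, 0, 2, 2]].
Leading principal minors: Δ_1 = 13, Δ_2 = 22, Δ_3 = 60, Δ_4 = 80.
All leading principal minors are positive, so by Sylvester's criterion Q is positive definite.

positive definite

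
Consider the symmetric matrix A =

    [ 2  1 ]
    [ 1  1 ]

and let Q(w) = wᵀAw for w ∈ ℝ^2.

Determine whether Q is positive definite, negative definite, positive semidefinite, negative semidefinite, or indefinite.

positive definite

Leading principal minors: Δ_1 = 2, Δ_2 = 1.
All leading principal minors are positive, so by Sylvester's criterion Q is positive definite.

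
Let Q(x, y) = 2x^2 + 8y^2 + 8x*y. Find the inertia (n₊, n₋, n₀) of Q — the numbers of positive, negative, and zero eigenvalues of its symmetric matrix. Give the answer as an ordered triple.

(1, 0, 1)

Write A = [[2, 4], [4, 8]].
Symmetric row and column elimination reduces A to a congruent diagonal form with pivots 2, 0.
That gives 1 positive, 1 zero pivots.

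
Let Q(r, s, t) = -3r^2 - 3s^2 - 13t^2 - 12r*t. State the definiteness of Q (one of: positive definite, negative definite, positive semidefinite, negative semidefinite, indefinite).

negative definite

The symmetric matrix of Q is A = [[-3, 0, -6], [0, -3, 0], [-6, 0, -13]].
Leading principal minors: Δ_1 = -3, Δ_2 = 9, Δ_3 = -9.
The signs alternate starting with Δ_1 < 0, so by Sylvester's criterion Q is negative definite.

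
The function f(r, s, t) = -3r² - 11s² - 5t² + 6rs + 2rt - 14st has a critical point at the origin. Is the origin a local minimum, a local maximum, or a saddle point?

The Hessian at the origin is H = [[-6, 6, 2], [6, -22, -14], [2, -14, -10]].
Congruent diagonalization of H (simultaneous row and column reduction) yields pivots -6, -16, -1/3.
So there are 3 negative pivots.
H is negative definite, so the origin is a strict local maximum.

local maximum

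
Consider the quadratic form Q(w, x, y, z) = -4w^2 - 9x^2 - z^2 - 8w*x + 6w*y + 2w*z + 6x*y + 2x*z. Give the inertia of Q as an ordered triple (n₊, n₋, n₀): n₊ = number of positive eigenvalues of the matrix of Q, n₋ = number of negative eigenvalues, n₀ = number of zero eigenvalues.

The associated matrix is A = [[-4, -4, 3, 1], [-4, -9, 3, 1], [3, 3, 0, 0], [1, 1, 0, -1]].
Row-reducing A symmetrically gives the diagonal entries -4, -5, 9/4, -1.
Counting signs: 1 positive, 3 negative.

(1, 3, 0)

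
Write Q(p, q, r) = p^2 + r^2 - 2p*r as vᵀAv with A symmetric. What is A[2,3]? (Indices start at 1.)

0

The coefficient of q·r in Q is 0. For a symmetric A this equals A[2,3] + A[3,2] = 2·A[2,3].
So A[2,3] = 0/2 = 0.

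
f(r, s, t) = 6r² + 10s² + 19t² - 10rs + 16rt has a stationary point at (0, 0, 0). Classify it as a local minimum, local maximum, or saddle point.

The Hessian at the origin is H = [[12, -10, 16], [-10, 20, 0], [16, 0, 38]].
Symmetric row and column elimination reduces H to a congruent diagonal form with pivots 12, 35/3, 10/7.
Counting signs: 3 positive.
H is positive definite, so the origin is a strict local minimum.

local minimum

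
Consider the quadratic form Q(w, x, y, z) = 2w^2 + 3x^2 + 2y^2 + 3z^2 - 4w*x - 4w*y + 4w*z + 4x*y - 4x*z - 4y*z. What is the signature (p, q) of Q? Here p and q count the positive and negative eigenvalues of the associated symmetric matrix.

The associated matrix is A = [[2, -2, -2, 2], [-2, 3, 2, -2], [-2, 2, 2, -2], [2, -2, -2, 3]].
Congruent diagonalization of A (simultaneous row and column reduction) yields pivots 2, 1, 0, 1.
So there are 3 positive, 1 zero pivots.

(3, 0)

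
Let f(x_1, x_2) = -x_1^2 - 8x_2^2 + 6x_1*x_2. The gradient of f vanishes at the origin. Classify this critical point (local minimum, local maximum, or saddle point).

The Hessian at the origin is H = [[-2, 6], [6, -16]].
det H = -2·-16 − (6)² = -4 < 0, so H is indefinite.
Therefore the origin is a saddle point.

saddle point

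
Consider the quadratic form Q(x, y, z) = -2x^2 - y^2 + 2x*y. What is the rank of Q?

2

Write A = [[-2, 1, 0], [1, -1, 0], [0, 0, 0]].
Applying the same elementary operations to the rows and columns of A produces a congruent diagonal matrix with entries -2, -1/2, 0.
Counting signs: 2 negative, 1 zero.
The rank is the number of nonzero pivots: 2.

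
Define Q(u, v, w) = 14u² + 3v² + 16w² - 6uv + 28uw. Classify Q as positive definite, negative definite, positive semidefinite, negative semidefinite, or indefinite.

Write A = [[14, -3, 14], [-3, 3, 0], [14, 0, 16]].
An LDLᵀ factorisation of A has diagonal entries 14, 33/14, -20/11.
That gives 2 positive, 1 negative pivots.
Hence Q is indefinite.

indefinite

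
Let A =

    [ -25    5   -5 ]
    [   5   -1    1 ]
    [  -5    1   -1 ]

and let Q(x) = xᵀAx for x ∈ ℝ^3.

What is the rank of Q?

Row-reducing A symmetrically gives the diagonal entries -25, 0, 0.
Counting signs: 1 negative, 2 zero.
The rank is the number of nonzero pivots: 1.

1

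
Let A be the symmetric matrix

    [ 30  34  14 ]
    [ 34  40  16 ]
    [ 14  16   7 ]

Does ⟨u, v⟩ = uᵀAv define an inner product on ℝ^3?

Congruent diagonalization of A (simultaneous row and column reduction) yields pivots 30, 22/15, 5/11.
That gives 3 positive pivots.
Hence Q is positive definite.
⟨·,·⟩ is an inner product exactly when A is positive definite.

yes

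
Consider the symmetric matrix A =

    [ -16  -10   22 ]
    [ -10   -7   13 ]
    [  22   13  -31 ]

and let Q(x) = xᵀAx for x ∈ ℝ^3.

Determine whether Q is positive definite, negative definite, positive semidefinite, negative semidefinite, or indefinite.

Row-reducing A symmetrically gives the diagonal entries -16, -3/4, 0.
That gives 2 negative, 1 zero pivots.
Hence Q is negative semidefinite.

negative semidefinite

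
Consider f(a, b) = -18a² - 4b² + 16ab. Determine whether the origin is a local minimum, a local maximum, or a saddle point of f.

local maximum

The Hessian at the origin is H = [[-36, 16], [16, -8]].
det H = -36·-8 − (16)² = 32 > 0 and H[1,1] = -36 < 0, so H is negative definite.
Therefore the origin is a local maximum.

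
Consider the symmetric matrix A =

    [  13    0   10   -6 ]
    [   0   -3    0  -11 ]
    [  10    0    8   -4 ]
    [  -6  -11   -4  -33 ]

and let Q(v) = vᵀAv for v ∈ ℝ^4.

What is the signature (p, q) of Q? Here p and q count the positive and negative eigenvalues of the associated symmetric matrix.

(3, 1)

An LDLᵀ factorisation of A has diagonal entries 13, -3, 4/13, 10/3.
So there are 3 positive, 1 negative pivots.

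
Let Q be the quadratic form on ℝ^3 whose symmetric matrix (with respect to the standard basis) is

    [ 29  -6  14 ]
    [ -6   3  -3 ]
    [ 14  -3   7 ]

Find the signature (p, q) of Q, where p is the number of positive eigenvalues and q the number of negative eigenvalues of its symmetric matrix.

(3, 0)

Congruent diagonalization of A (simultaneous row and column reduction) yields pivots 29, 51/29, 4/17.
So there are 3 positive pivots.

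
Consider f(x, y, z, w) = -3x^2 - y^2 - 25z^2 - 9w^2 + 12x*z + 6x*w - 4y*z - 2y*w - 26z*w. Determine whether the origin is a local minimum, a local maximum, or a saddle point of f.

local maximum

The Hessian at the origin is H = [[-6, 0, 12, 6], [0, -2, -4, -2], [12, -4, -50, -26], [6, -2, -26, -18]].
Symmetric row and column elimination reduces H to a congruent diagonal form with pivots -6, -2, -18, -40/9.
So there are 4 negative pivots.
H is negative definite, so the origin is a strict local maximum.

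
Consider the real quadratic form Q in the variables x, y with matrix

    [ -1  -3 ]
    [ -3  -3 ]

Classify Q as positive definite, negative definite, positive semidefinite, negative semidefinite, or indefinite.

indefinite

For the 2×2 matrix [[-1, -3], [-3, -3]]: det = -1·-3 − (-3)² = -6, trace = -4.
det < 0 so the eigenvalues have opposite signs; the form is indefinite.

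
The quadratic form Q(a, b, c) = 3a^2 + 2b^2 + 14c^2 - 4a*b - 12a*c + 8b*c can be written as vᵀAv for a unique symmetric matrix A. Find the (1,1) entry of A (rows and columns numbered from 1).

3

The coefficient of a^2 in Q is 3, and that is exactly A[1,1].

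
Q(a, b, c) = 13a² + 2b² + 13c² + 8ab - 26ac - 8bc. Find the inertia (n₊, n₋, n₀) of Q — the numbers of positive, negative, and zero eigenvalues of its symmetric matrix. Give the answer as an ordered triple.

The associated matrix is A = [[13, 4, -13], [4, 2, -4], [-13, -4, 13]].
Row-reducing A symmetrically gives the diagonal entries 13, 10/13, 0.
So there are 2 positive, 1 zero pivots.

(2, 0, 1)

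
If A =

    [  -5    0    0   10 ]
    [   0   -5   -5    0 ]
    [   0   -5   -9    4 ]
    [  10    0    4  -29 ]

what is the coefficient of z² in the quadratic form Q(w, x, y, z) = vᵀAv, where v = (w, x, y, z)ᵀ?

-29

The coefficient of z² is the diagonal entry A[4,4] = -29.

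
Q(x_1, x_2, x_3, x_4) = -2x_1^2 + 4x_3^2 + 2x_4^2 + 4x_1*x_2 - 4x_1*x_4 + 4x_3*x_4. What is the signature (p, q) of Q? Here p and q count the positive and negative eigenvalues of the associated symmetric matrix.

(3, 1)

The symmetric matrix is A = [[-2, 2, 0, -2], [2, 0, 0, 0], [0, 0, 4, 2], [-2, 0, 2, 2]].
Applying the same elementary operations to the rows and columns of A produces a congruent diagonal matrix with entries -2, 2, 4, 1.
So there are 3 positive, 1 negative pivots.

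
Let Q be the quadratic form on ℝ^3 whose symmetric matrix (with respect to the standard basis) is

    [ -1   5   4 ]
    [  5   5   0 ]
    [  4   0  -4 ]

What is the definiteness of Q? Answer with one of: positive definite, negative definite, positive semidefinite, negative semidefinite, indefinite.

indefinite

Row-reducing A symmetrically gives the diagonal entries -1, 30, -4/3.
So there are 1 positive, 2 negative pivots.
Hence Q is indefinite.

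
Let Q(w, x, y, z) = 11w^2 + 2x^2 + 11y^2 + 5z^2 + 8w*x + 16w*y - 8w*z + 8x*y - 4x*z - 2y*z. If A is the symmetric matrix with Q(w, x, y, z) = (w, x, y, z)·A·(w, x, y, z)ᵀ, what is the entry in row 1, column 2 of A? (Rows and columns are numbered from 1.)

4

The coefficient of w·x in Q is 8. For a symmetric A this equals A[1,2] + A[2,1] = 2·A[1,2].
So A[1,2] = 8/2 = 4.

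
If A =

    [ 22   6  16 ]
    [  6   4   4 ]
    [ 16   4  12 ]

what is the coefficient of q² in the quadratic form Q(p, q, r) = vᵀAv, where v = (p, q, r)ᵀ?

4

The coefficient of q² is the diagonal entry A[2,2] = 4.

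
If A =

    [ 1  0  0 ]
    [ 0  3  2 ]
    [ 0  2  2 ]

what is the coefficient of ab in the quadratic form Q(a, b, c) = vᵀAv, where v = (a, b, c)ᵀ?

0

The coefficient of ab is A[1,2] + A[2,1] = 2·0 = 0.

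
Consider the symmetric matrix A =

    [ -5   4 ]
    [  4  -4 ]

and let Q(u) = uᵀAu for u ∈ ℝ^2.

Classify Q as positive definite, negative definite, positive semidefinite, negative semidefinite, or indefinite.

negative definite

Leading principal minors: Δ_1 = -5, Δ_2 = 4.
The signs alternate starting with Δ_1 < 0, so by Sylvester's criterion Q is negative definite.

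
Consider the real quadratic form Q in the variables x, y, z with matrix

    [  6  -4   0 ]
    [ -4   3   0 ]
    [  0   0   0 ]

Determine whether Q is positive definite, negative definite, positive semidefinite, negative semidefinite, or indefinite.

positive semidefinite

Congruent diagonalization of A (simultaneous row and column reduction) yields pivots 6, 1/3, 0.
That gives 2 positive, 1 zero pivots.
Hence Q is positive semidefinite.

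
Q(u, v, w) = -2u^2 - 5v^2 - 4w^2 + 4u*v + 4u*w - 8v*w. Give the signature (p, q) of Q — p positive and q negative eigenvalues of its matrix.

The symmetric matrix is A = [[-2, 2, 2], [2, -5, -4], [2, -4, -4]].
Row-reducing A symmetrically gives the diagonal entries -2, -3, -2/3.
That gives 3 negative pivots.

(0, 3)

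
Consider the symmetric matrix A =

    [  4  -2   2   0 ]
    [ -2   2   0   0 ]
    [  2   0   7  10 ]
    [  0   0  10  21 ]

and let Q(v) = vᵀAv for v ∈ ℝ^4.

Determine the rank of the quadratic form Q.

4

Row-reducing A symmetrically gives the diagonal entries 4, 1, 5, 1.
Counting signs: 4 positive.
The rank is the number of nonzero pivots: 4.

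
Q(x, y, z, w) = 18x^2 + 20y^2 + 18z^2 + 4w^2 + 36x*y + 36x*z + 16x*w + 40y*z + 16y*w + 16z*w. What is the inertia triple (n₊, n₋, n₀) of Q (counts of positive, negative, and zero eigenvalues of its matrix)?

Write A = [[18, 18, 18, 8], [18, 20, 20, 8], [18, 20, 18, 8], [8, 8, 8, 4]].
Symmetric row and column elimination reduces A to a congruent diagonal form with pivots 18, 2, -2, 4/9.
So there are 3 positive, 1 negative pivots.

(3, 1, 0)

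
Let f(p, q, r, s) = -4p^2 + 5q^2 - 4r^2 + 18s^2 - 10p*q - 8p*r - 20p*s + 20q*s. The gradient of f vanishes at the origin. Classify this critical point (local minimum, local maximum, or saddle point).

saddle point

The Hessian at the origin is H = [[-8, -10, -8, -20], [-10, 10, 0, 20], [-8, 0, -8, 0], [-20, 20, 0, 36]].
Symmetric row and column elimination reduces H to a congruent diagonal form with pivots -8, 45/2, -40/9, -4.
So there are 1 positive, 3 negative pivots.
H is indefinite, so the origin is a saddle point.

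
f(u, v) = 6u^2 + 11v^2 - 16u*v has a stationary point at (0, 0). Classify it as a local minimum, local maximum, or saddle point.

The Hessian at the origin is H = [[12, -16], [-16, 22]].
det H = 12·22 − (-16)² = 8 > 0 and H[1,1] = 12 > 0, so H is positive definite.
Therefore the origin is a local minimum.

local minimum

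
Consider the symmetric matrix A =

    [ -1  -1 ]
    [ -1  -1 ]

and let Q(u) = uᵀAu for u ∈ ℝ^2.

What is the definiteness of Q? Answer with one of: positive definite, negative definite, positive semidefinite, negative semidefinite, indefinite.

Applying the same elementary operations to the rows and columns of A produces a congruent diagonal matrix with entries -1, 0.
Counting signs: 1 negative, 1 zero.
Hence Q is negative semidefinite.

negative semidefinite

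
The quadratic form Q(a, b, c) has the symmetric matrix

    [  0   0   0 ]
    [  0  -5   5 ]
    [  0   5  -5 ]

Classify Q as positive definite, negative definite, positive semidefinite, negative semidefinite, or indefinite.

Applying the same elementary operations to the rows and columns of A produces a congruent diagonal matrix with entries 0, -5, 0.
So there are 1 negative, 2 zero pivots.
Hence Q is negative semidefinite.

negative semidefinite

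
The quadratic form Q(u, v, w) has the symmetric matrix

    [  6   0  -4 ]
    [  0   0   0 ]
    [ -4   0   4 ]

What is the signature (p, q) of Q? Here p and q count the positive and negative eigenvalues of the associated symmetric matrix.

(2, 0)

Symmetric row and column elimination reduces A to a congruent diagonal form with pivots 6, 0, 4/3.
That gives 2 positive, 1 zero pivots.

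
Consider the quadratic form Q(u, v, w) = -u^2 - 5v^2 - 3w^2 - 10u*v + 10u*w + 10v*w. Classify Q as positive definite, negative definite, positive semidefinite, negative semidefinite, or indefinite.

indefinite

Write A = [[-1, -5, 5], [-5, -5, 5], [5, 5, -3]].
Symmetric row and column elimination reduces A to a congruent diagonal form with pivots -1, 20, 2.
That gives 2 positive, 1 negative pivots.
Hence Q is indefinite.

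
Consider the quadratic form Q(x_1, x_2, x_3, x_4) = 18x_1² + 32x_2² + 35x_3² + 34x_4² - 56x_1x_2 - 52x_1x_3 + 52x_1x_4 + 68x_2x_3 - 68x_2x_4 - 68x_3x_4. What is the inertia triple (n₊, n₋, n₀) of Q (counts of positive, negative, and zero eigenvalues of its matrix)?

(3, 1, 0)

Write A = [[18, -28, -26, 26], [-28, 32, 34, -34], [-26, 34, 35, -34], [26, -34, -34, 34]].
Applying the same elementary operations to the rows and columns of A produces a congruent diagonal matrix with entries 18, -104/9, 27/26, 1/27.
Counting signs: 3 positive, 1 negative.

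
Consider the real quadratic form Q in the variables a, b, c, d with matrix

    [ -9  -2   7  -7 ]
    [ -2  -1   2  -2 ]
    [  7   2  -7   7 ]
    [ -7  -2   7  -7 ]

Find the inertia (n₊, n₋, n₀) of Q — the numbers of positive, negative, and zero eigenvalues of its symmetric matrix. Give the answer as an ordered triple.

Row-reducing A symmetrically gives the diagonal entries -9, -5/9, -6/5, 0.
So there are 3 negative, 1 zero pivots.

(0, 3, 1)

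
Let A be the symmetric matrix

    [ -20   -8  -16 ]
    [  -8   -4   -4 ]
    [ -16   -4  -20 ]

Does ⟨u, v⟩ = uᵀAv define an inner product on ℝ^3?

no

Row-reducing A symmetrically gives the diagonal entries -20, -4/5, 0.
So there are 2 negative, 1 zero pivots.
Hence Q is negative semidefinite.
⟨·,·⟩ is an inner product exactly when A is positive definite.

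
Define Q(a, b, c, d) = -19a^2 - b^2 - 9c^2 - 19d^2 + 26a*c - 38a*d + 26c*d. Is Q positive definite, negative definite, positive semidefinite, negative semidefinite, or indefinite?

negative semidefinite

The symmetric matrix is A = [[-19, 0, 13, -19], [0, -1, 0, 0], [13, 0, -9, 13], [-19, 0, 13, -19]].
Symmetric row and column elimination reduces A to a congruent diagonal form with pivots -19, -1, -2/19, 0.
That gives 3 negative, 1 zero pivots.
Hence Q is negative semidefinite.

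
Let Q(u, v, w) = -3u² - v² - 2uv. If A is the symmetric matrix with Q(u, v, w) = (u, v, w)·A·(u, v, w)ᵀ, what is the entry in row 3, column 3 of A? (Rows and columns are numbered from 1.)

The coefficient of w² in Q is 0, and that is exactly A[3,3].

0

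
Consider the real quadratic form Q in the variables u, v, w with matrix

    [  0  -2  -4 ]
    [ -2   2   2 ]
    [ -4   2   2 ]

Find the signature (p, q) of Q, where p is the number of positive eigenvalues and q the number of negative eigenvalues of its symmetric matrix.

By Sylvester's law of inertia any congruent diagonalization of A has 2 positive, 1 negative and 0 zero entries.

(2, 1)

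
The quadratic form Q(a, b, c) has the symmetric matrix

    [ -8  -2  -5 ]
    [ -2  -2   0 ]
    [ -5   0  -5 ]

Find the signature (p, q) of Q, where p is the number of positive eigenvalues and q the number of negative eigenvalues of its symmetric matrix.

(0, 3)

Row-reducing A symmetrically gives the diagonal entries -8, -3/2, -5/6.
Counting signs: 3 negative.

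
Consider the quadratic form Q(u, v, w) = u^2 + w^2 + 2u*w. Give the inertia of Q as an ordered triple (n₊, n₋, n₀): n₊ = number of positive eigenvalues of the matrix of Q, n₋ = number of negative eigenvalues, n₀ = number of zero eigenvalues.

(1, 0, 2)

Write A = [[1, 0, 1], [0, 0, 0], [1, 0, 1]].
Symmetric row and column elimination reduces A to a congruent diagonal form with pivots 1, 0, 0.
Counting signs: 1 positive, 2 zero.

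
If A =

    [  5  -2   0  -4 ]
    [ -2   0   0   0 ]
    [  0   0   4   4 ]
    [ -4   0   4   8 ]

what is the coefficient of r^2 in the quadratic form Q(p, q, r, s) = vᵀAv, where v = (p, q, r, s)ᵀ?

The coefficient of r^2 is the diagonal entry A[3,3] = 4.

4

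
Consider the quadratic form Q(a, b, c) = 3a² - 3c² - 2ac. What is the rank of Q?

The associated matrix is A = [[3, 0, -1], [0, 0, 0], [-1, 0, -3]].
Row-reducing A symmetrically gives the diagonal entries 3, 0, -10/3.
Counting signs: 1 positive, 1 negative, 1 zero.
The rank is the number of nonzero pivots: 2.

2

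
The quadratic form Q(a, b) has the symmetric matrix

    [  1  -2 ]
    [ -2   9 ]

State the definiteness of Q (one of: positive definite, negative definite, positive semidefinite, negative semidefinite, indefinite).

positive definite

Applying the same elementary operations to the rows and columns of A produces a congruent diagonal matrix with entries 1, 5.
That gives 2 positive pivots.
Hence Q is positive definite.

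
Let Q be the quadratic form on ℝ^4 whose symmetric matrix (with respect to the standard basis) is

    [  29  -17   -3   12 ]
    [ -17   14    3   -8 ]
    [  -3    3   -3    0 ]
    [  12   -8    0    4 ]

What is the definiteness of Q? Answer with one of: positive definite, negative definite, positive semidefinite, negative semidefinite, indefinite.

indefinite

Congruent diagonalization of A (simultaneous row and column reduction) yields pivots 29, 117/29, -48/13, -5/9.
So there are 2 positive, 2 negative pivots.
Hence Q is indefinite.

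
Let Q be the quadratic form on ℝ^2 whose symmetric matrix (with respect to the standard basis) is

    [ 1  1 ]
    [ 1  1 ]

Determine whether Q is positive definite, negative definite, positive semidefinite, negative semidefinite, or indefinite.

Applying the same elementary operations to the rows and columns of A produces a congruent diagonal matrix with entries 1, 0.
That gives 1 positive, 1 zero pivots.
Hence Q is positive semidefinite.

positive semidefinite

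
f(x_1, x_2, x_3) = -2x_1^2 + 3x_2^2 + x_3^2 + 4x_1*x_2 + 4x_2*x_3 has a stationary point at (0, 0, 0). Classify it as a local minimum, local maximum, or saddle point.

saddle point

The Hessian at the origin is H = [[-4, 4, 0], [4, 6, 4], [0, 4, 2]].
Row-reducing H symmetrically gives the diagonal entries -4, 10, 2/5.
Counting signs: 2 positive, 1 negative.
H is indefinite, so the origin is a saddle point.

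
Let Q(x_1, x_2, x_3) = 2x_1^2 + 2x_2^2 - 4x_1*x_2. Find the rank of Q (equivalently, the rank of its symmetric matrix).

Write A = [[2, -2, 0], [-2, 2, 0], [0, 0, 0]].
Congruent diagonalization of A (simultaneous row and column reduction) yields pivots 2, 0, 0.
Counting signs: 1 positive, 2 zero.
The rank is the number of nonzero pivots: 1.

1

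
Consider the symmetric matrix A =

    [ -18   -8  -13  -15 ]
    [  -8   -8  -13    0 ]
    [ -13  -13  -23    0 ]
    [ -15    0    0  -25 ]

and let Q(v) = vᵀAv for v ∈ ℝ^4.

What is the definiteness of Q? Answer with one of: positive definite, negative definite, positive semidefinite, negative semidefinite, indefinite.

negative definite

Congruent diagonalization of A (simultaneous row and column reduction) yields pivots -18, -40/9, -15/8, -5/2.
That gives 4 negative pivots.
Hence Q is negative definite.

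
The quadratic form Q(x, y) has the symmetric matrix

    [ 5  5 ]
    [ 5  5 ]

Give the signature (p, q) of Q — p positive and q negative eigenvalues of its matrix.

Congruent diagonalization of A (simultaneous row and column reduction) yields pivots 5, 0.
So there are 1 positive, 1 zero pivots.

(1, 0)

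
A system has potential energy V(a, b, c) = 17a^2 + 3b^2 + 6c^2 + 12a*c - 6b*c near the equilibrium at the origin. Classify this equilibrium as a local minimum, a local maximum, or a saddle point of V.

local minimum

The Hessian at the origin is H = [[34, 0, 12], [0, 6, -6], [12, -6, 12]].
Symmetric row and column elimination reduces H to a congruent diagonal form with pivots 34, 6, 30/17.
That gives 3 positive pivots.
H is positive definite, so the origin is a strict local minimum.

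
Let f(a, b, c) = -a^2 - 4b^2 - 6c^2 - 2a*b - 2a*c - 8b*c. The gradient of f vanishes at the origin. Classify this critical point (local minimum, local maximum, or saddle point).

local maximum

The Hessian at the origin is H = [[-2, -2, -2], [-2, -8, -8], [-2, -8, -12]].
Congruent diagonalization of H (simultaneous row and column reduction) yields pivots -2, -6, -4.
So there are 3 negative pivots.
H is negative definite, so the origin is a strict local maximum.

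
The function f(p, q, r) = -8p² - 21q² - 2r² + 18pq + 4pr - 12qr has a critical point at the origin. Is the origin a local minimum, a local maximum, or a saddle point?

The Hessian at the origin is H = [[-16, 18, 4], [18, -42, -12], [4, -12, -4]].
An LDLᵀ factorisation of H has diagonal entries -16, -87/4, -12/29.
That gives 3 negative pivots.
H is negative definite, so the origin is a strict local maximum.

local maximum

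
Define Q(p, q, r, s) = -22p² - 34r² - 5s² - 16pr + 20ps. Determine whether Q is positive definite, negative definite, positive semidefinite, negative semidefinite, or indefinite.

Write A = [[-22, 0, -8, 10], [0, 0, 0, 0], [-8, 0, -34, 0], [10, 0, 0, -5]].
Row-reducing A symmetrically gives the diagonal entries -22, 0, -342/11, -5/171.
Counting signs: 3 negative, 1 zero.
Hence Q is negative semidefinite.

negative semidefinite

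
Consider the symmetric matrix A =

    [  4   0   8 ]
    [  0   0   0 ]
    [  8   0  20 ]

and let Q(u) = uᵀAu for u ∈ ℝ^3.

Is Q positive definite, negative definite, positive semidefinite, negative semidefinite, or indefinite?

Applying the same elementary operations to the rows and columns of A produces a congruent diagonal matrix with entries 4, 0, 4.
Counting signs: 2 positive, 1 zero.
Hence Q is positive semidefinite.

positive semidefinite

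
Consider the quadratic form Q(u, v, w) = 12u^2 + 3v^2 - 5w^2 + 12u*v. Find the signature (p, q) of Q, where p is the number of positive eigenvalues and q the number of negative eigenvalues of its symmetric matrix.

The associated matrix is A = [[12, 6, 0], [6, 3, 0], [0, 0, -5]].
Applying the same elementary operations to the rows and columns of A produces a congruent diagonal matrix with entries 12, 0, -5.
That gives 1 positive, 1 negative, 1 zero pivots.

(1, 1)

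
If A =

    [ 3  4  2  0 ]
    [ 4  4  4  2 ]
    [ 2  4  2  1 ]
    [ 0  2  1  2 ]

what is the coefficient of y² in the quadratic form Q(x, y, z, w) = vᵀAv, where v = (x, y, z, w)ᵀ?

4

The coefficient of y² is the diagonal entry A[2,2] = 4.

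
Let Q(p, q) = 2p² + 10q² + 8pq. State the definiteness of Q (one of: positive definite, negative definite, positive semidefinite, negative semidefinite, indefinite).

The symmetric matrix of Q is [[2, 4], [4, 10]].
For the 2×2 matrix [[2, 4], [4, 10]]: det = 2·10 − (4)² = 4, trace = 12.
det > 0 so both eigenvalues share the sign of the trace; trace = 12 > 0 ⇒ both positive.

positive definite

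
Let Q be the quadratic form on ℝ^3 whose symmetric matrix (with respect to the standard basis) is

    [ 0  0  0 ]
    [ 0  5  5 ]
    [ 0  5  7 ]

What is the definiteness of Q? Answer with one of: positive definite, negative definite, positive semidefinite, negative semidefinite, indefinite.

Symmetric row and column elimination reduces A to a congruent diagonal form with pivots 0, 5, 2.
Counting signs: 2 positive, 1 zero.
Hence Q is positive semidefinite.

positive semidefinite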